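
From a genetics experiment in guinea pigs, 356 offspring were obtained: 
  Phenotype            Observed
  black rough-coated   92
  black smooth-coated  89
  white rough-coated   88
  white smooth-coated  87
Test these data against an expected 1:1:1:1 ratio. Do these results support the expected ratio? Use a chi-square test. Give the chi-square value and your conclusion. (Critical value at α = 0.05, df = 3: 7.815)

0.157; consistent

Under the 1:1:1:1 hypothesis (Σ ratio = 4, N = 356):
  black rough-coated: 356 × 1/4 = 89
  black smooth-coated: 356 × 1/4 = 89
  white rough-coated: 356 × 1/4 = 89
  white smooth-coated: 356 × 1/4 = 89
χ² = Σ (O − E)² / E
  black rough-coated: (92 − 89)² / 89 = 0.1011
  black smooth-coated: (89 − 89)² / 89 = 0.0000
  white rough-coated: (88 − 89)² / 89 = 0.0112
  white smooth-coated: (87 − 89)² / 89 = 0.0449
χ² = 0.1011 + 0.0000 + 0.0112 + 0.0449 = 0.1572 ≈ 0.157
Degrees of freedom = 4 − 1 = 3; critical value at α = 0.05 is 7.815.
Since 0.157 < 7.815, we fail to reject the null hypothesis — the data are consistent with the 1:1:1:1 ratio.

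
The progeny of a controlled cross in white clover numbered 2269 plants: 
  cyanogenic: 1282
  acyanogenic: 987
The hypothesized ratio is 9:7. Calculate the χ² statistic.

0.058

Expected counts for N = 2269 under a 9:7 ratio (total parts = 16):
  cyanogenic: 2269 × 9/16 = 1276.3125
  acyanogenic: 2269 × 7/16 = 992.6875
χ² = Σ (O − E)² / E
  cyanogenic: (1282 − 1276.3125)² / 1276.3125 = 0.0253
  acyanogenic: (987 − 992.6875)² / 992.6875 = 0.0326
χ² = 0.0253 + 0.0326 = 0.0579 ≈ 0.058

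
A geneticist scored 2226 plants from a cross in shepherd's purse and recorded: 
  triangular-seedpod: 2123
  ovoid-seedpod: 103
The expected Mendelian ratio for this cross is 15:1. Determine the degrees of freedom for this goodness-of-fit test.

1

A goodness-of-fit test with 2 phenotype classes has df = 2 − 1 = 1.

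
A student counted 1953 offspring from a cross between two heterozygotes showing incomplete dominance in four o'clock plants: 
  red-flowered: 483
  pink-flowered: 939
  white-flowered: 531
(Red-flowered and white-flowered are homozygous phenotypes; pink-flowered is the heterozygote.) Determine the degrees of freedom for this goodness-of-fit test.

2

With incomplete dominance, a heterozygote × heterozygote cross gives a 1:2:1 phenotypic ratio.
A goodness-of-fit test with 3 phenotype classes has df = 3 − 1 = 2.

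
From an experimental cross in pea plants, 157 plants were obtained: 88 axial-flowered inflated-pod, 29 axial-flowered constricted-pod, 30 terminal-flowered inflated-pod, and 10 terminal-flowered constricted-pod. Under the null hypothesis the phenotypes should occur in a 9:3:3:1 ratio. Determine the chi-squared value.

Total ratio parts = 16. Expected numbers out of 157:
  axial-flowered inflated-pod: 157 × 9/16 = 88.3125
  axial-flowered constricted-pod: 157 × 3/16 = 29.4375
  terminal-flowered inflated-pod: 157 × 3/16 = 29.4375
  terminal-flowered constricted-pod: 157 × 1/16 = 9.8125
χ² = Σ (O − E)² / E
  axial-flowered inflated-pod: (88 − 88.3125)² / 88.3125 = 0.0011
  axial-flowered constricted-pod: (29 − 29.4375)² / 29.4375 = 0.0065
  terminal-flowered inflated-pod: (30 − 29.4375)² / 29.4375 = 0.0107
  terminal-flowered constricted-pod: (10 − 9.8125)² / 9.8125 = 0.0036
χ² = 0.0011 + 0.0065 + 0.0107 + 0.0036 = 0.0219 ≈ 0.022

0.022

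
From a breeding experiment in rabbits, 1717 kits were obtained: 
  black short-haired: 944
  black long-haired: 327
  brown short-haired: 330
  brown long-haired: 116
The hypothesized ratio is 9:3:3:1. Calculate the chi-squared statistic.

Under the 9:3:3:1 hypothesis (Σ ratio = 16, N = 1717):
  black short-haired: 1717 × 9/16 = 965.8125
  black long-haired: 1717 × 3/16 = 321.9375
  brown short-haired: 1717 × 3/16 = 321.9375
  brown long-haired: 1717 × 1/16 = 107.3125
χ² = Σ (O − E)² / E
  black short-haired: (944 − 965.8125)² / 965.8125 = 0.4926
  black long-haired: (327 − 321.9375)² / 321.9375 = 0.0796
  brown short-haired: (330 − 321.9375)² / 321.9375 = 0.2019
  brown long-haired: (116 − 107.3125)² / 107.3125 = 0.7033
χ² = 0.4926 + 0.0796 + 0.2019 + 0.7033 = 1.4774 ≈ 1.477

1.477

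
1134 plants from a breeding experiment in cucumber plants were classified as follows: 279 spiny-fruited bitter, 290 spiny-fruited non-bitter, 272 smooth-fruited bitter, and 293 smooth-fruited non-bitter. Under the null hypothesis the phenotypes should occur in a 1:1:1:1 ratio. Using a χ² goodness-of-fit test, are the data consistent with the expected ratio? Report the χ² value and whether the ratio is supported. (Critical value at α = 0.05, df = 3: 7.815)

1.005; consistent

The 1:1:1:1 ratio has 4 parts, so with N = 1134 the expected counts are:
  spiny-fruited bitter: 1134 × 1/4 = 283.5
  spiny-fruited non-bitter: 1134 × 1/4 = 283.5
  smooth-fruited bitter: 1134 × 1/4 = 283.5
  smooth-fruited non-bitter: 1134 × 1/4 = 283.5
χ² = Σ (O − E)² / E
  spiny-fruited bitter: (279 − 283.5)² / 283.5 = 0.0714
  spiny-fruited non-bitter: (290 − 283.5)² / 283.5 = 0.1490
  smooth-fruited bitter: (272 − 283.5)² / 283.5 = 0.4665
  smooth-fruited non-bitter: (293 − 283.5)² / 283.5 = 0.3183
χ² = 0.0714 + 0.1490 + 0.4665 + 0.3183 = 1.0052 ≈ 1.005
Degrees of freedom = 4 − 1 = 3; critical value at α = 0.05 is 7.815.
Since 1.005 < 7.815, we fail to reject the null hypothesis — the data are consistent with the 1:1:1:1 ratio.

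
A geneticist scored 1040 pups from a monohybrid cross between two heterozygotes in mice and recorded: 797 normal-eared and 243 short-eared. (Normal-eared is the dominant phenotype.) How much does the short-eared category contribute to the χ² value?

For a monohybrid cross between heterozygotes with complete dominance, the expected phenotypic ratio is 3:1.
Expected counts for N = 1040 under a 3:1 ratio (total parts = 4):
  normal-eared: 1040 × 3/4 = 780
  short-eared: 1040 × 1/4 = 260
Contribution of short-eared: (243 − 260)² / 260 = 1.1115

1.112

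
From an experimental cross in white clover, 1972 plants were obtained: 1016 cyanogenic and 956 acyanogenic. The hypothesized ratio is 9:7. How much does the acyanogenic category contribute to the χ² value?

10.079

Total ratio parts = 16. Expected numbers out of 1972:
  cyanogenic: 1972 × 9/16 = 1109.25
  acyanogenic: 1972 × 7/16 = 862.75
Contribution of acyanogenic: (956 − 862.75)² / 862.75 = 10.0789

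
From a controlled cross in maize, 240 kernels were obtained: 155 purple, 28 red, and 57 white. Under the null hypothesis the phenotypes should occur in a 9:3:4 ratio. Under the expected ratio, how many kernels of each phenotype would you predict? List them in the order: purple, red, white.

135, 45, 60

Under the 9:3:4 hypothesis (Σ ratio = 16, N = 240):
  purple: 240 × 9/16 = 135
  red: 240 × 3/16 = 45
  white: 240 × 4/16 = 60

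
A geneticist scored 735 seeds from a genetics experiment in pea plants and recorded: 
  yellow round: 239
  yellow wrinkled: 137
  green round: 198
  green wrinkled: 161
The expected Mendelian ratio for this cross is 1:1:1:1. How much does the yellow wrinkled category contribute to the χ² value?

11.894

The 1:1:1:1 ratio has 4 parts, so with N = 735 the expected counts are:
  yellow round: 735 × 1/4 = 183.75
  yellow wrinkled: 735 × 1/4 = 183.75
  green round: 735 × 1/4 = 183.75
  green wrinkled: 735 × 1/4 = 183.75
Contribution of yellow wrinkled: (137 − 183.75)² / 183.75 = 11.8942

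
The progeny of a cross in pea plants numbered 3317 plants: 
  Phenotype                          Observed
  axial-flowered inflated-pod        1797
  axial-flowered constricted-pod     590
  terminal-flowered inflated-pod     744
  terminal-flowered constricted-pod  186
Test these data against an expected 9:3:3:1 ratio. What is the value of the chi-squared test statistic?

30.325

Under the 9:3:3:1 hypothesis (Σ ratio = 16, N = 3317):
  axial-flowered inflated-pod: 3317 × 9/16 = 1865.8125
  axial-flowered constricted-pod: 3317 × 3/16 = 621.9375
  terminal-flowered inflated-pod: 3317 × 3/16 = 621.9375
  terminal-flowered constricted-pod: 3317 × 1/16 = 207.3125
χ² = Σ (O − E)² / E
  axial-flowered inflated-pod: (1797 − 1865.8125)² / 1865.8125 = 2.5379
  axial-flowered constricted-pod: (590 − 621.9375)² / 621.9375 = 1.6400
  terminal-flowered inflated-pod: (744 − 621.9375)² / 621.9375 = 23.9562
  terminal-flowered constricted-pod: (186 − 207.3125)² / 207.3125 = 2.1910
χ² = 2.5379 + 1.6400 + 23.9562 + 2.1910 = 30.3251 ≈ 30.325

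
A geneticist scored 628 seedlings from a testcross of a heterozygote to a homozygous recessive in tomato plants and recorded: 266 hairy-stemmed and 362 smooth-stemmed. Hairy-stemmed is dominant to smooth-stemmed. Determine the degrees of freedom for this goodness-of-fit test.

A testcross of a heterozygote (Aa × aa) gives a 1:1 phenotypic ratio.
A goodness-of-fit test with 2 phenotype classes has df = 2 − 1 = 1.

1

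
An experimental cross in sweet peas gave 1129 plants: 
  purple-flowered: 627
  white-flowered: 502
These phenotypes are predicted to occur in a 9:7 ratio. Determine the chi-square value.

0.234

Expected counts for N = 1129 under a 9:7 ratio (total parts = 16):
  purple-flowered: 1129 × 9/16 = 635.0625
  white-flowered: 1129 × 7/16 = 493.9375
χ² = Σ (O − E)² / E
  purple-flowered: (627 − 635.0625)² / 635.0625 = 0.1024
  white-flowered: (502 − 493.9375)² / 493.9375 = 0.1316
χ² = 0.1024 + 0.1316 = 0.234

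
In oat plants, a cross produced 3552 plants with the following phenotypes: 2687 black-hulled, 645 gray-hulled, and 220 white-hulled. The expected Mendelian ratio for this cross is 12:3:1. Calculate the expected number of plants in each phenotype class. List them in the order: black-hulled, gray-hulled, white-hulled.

Under the 12:3:1 hypothesis (Σ ratio = 16, N = 3552):
  black-hulled: 3552 × 12/16 = 2664
  gray-hulled: 3552 × 3/16 = 666
  white-hulled: 3552 × 1/16 = 222

2664, 666, 222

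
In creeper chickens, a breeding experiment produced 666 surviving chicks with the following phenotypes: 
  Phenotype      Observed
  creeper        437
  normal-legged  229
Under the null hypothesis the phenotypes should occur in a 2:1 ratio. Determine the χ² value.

Expected counts for N = 666 under a 2:1 ratio (total parts = 3):
  creeper: 666 × 2/3 = 444
  normal-legged: 666 × 1/3 = 222
χ² = Σ (O − E)² / E
  creeper: (437 − 444)² / 444 = 0.1104
  normal-legged: (229 − 222)² / 222 = 0.2207
χ² = 0.1104 + 0.2207 = 0.3311 ≈ 0.331

0.331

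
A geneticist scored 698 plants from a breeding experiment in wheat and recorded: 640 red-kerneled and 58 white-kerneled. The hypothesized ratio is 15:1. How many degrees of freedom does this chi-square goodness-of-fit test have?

1

A goodness-of-fit test with 2 phenotype classes has df = 2 − 1 = 1.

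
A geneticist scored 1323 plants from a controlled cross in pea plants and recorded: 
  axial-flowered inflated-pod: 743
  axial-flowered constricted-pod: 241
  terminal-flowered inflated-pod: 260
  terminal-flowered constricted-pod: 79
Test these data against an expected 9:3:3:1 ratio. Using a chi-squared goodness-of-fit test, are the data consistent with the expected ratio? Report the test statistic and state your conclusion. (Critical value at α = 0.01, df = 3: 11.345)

Total ratio parts = 16. Expected numbers out of 1323:
  axial-flowered inflated-pod: 1323 × 9/16 = 744.1875
  axial-flowered constricted-pod: 1323 × 3/16 = 248.0625
  terminal-flowered inflated-pod: 1323 × 3/16 = 248.0625
  terminal-flowered constricted-pod: 1323 × 1/16 = 82.6875
χ² = Σ (O − E)² / E
  axial-flowered inflated-pod: (743 − 744.1875)² / 744.1875 = 0.0019
  axial-flowered constricted-pod: (241 − 248.0625)² / 248.0625 = 0.2011
  terminal-flowered inflated-pod: (260 − 248.0625)² / 248.0625 = 0.5745
  terminal-flowered constricted-pod: (79 − 82.6875)² / 82.6875 = 0.1644
χ² = 0.0019 + 0.2011 + 0.5745 + 0.1644 = 0.9419 ≈ 0.942
Degrees of freedom = 4 − 1 = 3; critical value at α = 0.01 is 11.345.
Since 0.942 < 11.345, we fail to reject the null hypothesis — the data are consistent with the 9:3:3:1 ratio.

0.942; consistent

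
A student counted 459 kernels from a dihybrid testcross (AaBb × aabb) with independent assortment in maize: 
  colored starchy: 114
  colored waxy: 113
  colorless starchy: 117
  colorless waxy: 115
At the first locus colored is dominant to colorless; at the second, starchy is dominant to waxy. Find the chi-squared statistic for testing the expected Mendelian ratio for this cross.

A dihybrid testcross with independent assortment gives a 1:1:1:1 ratio.
Expected counts for N = 459 under a 1:1:1:1 ratio (total parts = 4):
  colored starchy: 459 × 1/4 = 114.75
  colored waxy: 459 × 1/4 = 114.75
  colorless starchy: 459 × 1/4 = 114.75
  colorless waxy: 459 × 1/4 = 114.75
χ² = Σ (O − E)² / E
  colored starchy: (114 − 114.75)² / 114.75 = 0.0049
  colored waxy: (113 − 114.75)² / 114.75 = 0.0267
  colorless starchy: (117 − 114.75)² / 114.75 = 0.0441
  colorless waxy: (115 − 114.75)² / 114.75 = 0.0005
χ² = 0.0049 + 0.0267 + 0.0441 + 0.0005 = 0.0762 ≈ 0.076

0.076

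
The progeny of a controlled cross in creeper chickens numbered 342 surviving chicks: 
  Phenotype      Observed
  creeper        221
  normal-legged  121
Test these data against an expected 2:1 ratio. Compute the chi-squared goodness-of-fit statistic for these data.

0.645

Total ratio parts = 3. Expected numbers out of 342:
  creeper: 342 × 2/3 = 228
  normal-legged: 342 × 1/3 = 114
χ² = Σ (O − E)² / E
  creeper: (221 − 228)² / 228 = 0.2149
  normal-legged: (121 − 114)² / 114 = 0.4298
χ² = 0.2149 + 0.4298 = 0.6447 ≈ 0.645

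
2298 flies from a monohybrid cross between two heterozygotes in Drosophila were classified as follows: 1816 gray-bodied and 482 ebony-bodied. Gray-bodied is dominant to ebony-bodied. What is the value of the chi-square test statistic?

For a monohybrid cross between heterozygotes with complete dominance, the expected phenotypic ratio is 3:1.
Expected counts for N = 2298 under a 3:1 ratio (total parts = 4):
  gray-bodied: 2298 × 3/4 = 1723.5
  ebony-bodied: 2298 × 1/4 = 574.5
χ² = Σ (O − E)² / E
  gray-bodied: (1816 − 1723.5)² / 1723.5 = 4.9645
  ebony-bodied: (482 − 574.5)² / 574.5 = 14.8934
χ² = 4.9645 + 14.8934 = 19.8579 ≈ 19.858

19.858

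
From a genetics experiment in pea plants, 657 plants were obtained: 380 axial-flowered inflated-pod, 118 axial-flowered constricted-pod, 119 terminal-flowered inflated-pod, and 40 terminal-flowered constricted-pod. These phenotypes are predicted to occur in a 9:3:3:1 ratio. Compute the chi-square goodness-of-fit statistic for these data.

0.683

Expected counts for N = 657 under a 9:3:3:1 ratio (total parts = 16):
  axial-flowered inflated-pod: 657 × 9/16 = 369.5625
  axial-flowered constricted-pod: 657 × 3/16 = 123.1875
  terminal-flowered inflated-pod: 657 × 3/16 = 123.1875
  terminal-flowered constricted-pod: 657 × 1/16 = 41.0625
χ² = Σ (O − E)² / E
  axial-flowered inflated-pod: (380 − 369.5625)² / 369.5625 = 0.2948
  axial-flowered constricted-pod: (118 − 123.1875)² / 123.1875 = 0.2184
  terminal-flowered inflated-pod: (119 − 123.1875)² / 123.1875 = 0.1423
  terminal-flowered constricted-pod: (40 − 41.0625)² / 41.0625 = 0.0275
χ² = 0.2948 + 0.2184 + 0.1423 + 0.0275 = 0.683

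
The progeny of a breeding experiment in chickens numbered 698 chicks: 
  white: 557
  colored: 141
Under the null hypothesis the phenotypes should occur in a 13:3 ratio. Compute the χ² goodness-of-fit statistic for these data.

Expected counts for N = 698 under a 13:3 ratio (total parts = 16):
  white: 698 × 13/16 = 567.125
  colored: 698 × 3/16 = 130.875
χ² = Σ (O − E)² / E
  white: (557 − 567.125)² / 567.125 = 0.1808
  colored: (141 − 130.875)² / 130.875 = 0.7833
χ² = 0.1808 + 0.7833 = 0.9641 ≈ 0.964

0.964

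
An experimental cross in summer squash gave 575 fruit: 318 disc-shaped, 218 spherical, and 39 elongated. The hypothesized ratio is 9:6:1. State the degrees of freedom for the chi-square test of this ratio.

2

A goodness-of-fit test with 3 phenotype classes has df = 3 − 1 = 2.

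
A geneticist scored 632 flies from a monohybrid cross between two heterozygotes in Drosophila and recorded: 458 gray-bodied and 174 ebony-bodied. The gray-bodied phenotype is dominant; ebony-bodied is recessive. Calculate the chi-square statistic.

For a monohybrid cross between heterozygotes with complete dominance, the expected phenotypic ratio is 3:1.
The 3:1 ratio has 4 parts, so with N = 632 the expected counts are:
  gray-bodied: 632 × 3/4 = 474
  ebony-bodied: 632 × 1/4 = 158
χ² = Σ (O − E)² / E
  gray-bodied: (458 − 474)² / 474 = 0.5401
  ebony-bodied: (174 − 158)² / 158 = 1.6203
χ² = 0.5401 + 1.6203 = 2.1604 ≈ 2.160

2.160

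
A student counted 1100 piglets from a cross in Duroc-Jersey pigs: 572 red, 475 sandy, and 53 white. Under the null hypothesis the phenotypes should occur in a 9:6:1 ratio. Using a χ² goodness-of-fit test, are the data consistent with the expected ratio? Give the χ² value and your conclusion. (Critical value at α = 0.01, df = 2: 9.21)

16.610; not consistent

Expected counts for N = 1100 under a 9:6:1 ratio (total parts = 16):
  red: 1100 × 9/16 = 618.75
  sandy: 1100 × 6/16 = 412.5
  white: 1100 × 1/16 = 68.75
χ² = Σ (O − E)² / E
  red: (572 − 618.75)² / 618.75 = 3.5322
  sandy: (475 − 412.5)² / 412.5 = 9.4697
  white: (53 − 68.75)² / 68.75 = 3.6082
χ² = 3.5322 + 9.4697 + 3.6082 = 16.6101 ≈ 16.610
Degrees of freedom = 3 − 1 = 2; critical value at α = 0.01 is 9.21.
Since 16.610 > 9.21, we reject the null hypothesis — the data do not fit the 9:6:1 ratio.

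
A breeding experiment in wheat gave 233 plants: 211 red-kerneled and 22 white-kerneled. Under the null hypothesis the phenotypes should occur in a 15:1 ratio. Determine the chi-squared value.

Under the 15:1 hypothesis (Σ ratio = 16, N = 233):
  red-kerneled: 233 × 15/16 = 218.4375
  white-kerneled: 233 × 1/16 = 14.5625
χ² = Σ (O − E)² / E
  red-kerneled: (211 − 218.4375)² / 218.4375 = 0.2532
  white-kerneled: (22 − 14.5625)² / 14.5625 = 3.7986
χ² = 0.2532 + 3.7986 = 4.0518 ≈ 4.052

4.052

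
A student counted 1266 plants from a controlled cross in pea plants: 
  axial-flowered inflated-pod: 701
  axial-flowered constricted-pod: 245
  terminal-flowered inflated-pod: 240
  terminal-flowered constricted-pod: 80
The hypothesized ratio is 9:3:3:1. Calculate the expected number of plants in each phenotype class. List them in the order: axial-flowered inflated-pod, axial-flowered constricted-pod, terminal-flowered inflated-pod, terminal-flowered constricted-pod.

712.125, 237.375, 237.375, 79.125

Expected counts for N = 1266 under a 9:3:3:1 ratio (total parts = 16):
  axial-flowered inflated-pod: 1266 × 9/16 = 712.125
  axial-flowered constricted-pod: 1266 × 3/16 = 237.375
  terminal-flowered inflated-pod: 1266 × 3/16 = 237.375
  terminal-flowered constricted-pod: 1266 × 1/16 = 79.125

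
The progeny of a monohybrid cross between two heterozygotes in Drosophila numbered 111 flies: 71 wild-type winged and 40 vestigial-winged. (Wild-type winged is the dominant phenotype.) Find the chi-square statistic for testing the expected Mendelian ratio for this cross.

For a monohybrid cross between heterozygotes with complete dominance, the expected phenotypic ratio is 3:1.
Total ratio parts = 4. Expected numbers out of 111:
  wild-type winged: 111 × 3/4 = 83.25
  vestigial-winged: 111 × 1/4 = 27.75
χ² = Σ (O − E)² / E
  wild-type winged: (71 − 83.25)² / 83.25 = 1.8026
  vestigial-winged: (40 − 27.75)² / 27.75 = 5.4077
χ² = 1.8026 + 5.4077 = 7.2103 ≈ 7.210

7.210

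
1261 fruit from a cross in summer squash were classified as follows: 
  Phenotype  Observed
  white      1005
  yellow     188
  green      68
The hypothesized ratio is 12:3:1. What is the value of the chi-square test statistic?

15.118

The 12:3:1 ratio has 16 parts, so with N = 1261 the expected counts are:
  white: 1261 × 12/16 = 945.75
  yellow: 1261 × 3/16 = 236.4375
  green: 1261 × 1/16 = 78.8125
χ² = Σ (O − E)² / E
  white: (1005 − 945.75)² / 945.75 = 3.7119
  yellow: (188 − 236.4375)² / 236.4375 = 9.9231
  green: (68 − 78.8125)² / 78.8125 = 1.4834
χ² = 3.7119 + 9.9231 + 1.4834 = 15.1184 ≈ 15.118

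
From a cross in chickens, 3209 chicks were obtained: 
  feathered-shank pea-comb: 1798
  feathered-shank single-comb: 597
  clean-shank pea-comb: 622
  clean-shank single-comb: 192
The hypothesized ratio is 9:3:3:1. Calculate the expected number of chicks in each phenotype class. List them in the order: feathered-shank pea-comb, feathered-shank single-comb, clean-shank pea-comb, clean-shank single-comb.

1805.0625, 601.6875, 601.6875, 200.5625

The 9:3:3:1 ratio has 16 parts, so with N = 3209 the expected counts are:
  feathered-shank pea-comb: 3209 × 9/16 = 1805.0625
  feathered-shank single-comb: 3209 × 3/16 = 601.6875
  clean-shank pea-comb: 3209 × 3/16 = 601.6875
  clean-shank single-comb: 3209 × 1/16 = 200.5625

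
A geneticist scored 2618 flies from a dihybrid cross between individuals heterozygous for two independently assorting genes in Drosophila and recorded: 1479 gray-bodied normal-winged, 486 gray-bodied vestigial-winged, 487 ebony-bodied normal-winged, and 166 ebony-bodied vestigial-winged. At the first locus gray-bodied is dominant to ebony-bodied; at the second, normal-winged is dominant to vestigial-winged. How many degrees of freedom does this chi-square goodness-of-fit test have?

3

A dihybrid F₂ with independent assortment and complete dominance at both loci gives a 9:3:3:1 phenotypic ratio.
A goodness-of-fit test with 4 phenotype classes has df = 4 − 1 = 3.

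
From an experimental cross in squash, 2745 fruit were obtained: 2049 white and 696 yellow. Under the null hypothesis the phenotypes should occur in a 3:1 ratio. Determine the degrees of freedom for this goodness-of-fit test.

1

A goodness-of-fit test with 2 phenotype classes has df = 2 − 1 = 1.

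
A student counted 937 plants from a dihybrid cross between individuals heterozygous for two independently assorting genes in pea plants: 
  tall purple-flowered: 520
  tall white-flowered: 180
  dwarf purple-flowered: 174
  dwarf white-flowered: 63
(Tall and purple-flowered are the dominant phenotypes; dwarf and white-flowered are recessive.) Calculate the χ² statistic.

0.553

A dihybrid F₂ with independent assortment and complete dominance at both loci gives a 9:3:3:1 phenotypic ratio.
Total ratio parts = 16. Expected numbers out of 937:
  tall purple-flowered: 937 × 9/16 = 527.0625
  tall white-flowered: 937 × 3/16 = 175.6875
  dwarf purple-flowered: 937 × 3/16 = 175.6875
  dwarf white-flowered: 937 × 1/16 = 58.5625
χ² = Σ (O − E)² / E
  tall purple-flowered: (520 − 527.0625)² / 527.0625 = 0.0946
  tall white-flowered: (180 − 175.6875)² / 175.6875 = 0.1059
  dwarf purple-flowered: (174 − 175.6875)² / 175.6875 = 0.0162
  dwarf white-flowered: (63 − 58.5625)² / 58.5625 = 0.3362
χ² = 0.0946 + 0.1059 + 0.0162 + 0.3362 = 0.5529 ≈ 0.553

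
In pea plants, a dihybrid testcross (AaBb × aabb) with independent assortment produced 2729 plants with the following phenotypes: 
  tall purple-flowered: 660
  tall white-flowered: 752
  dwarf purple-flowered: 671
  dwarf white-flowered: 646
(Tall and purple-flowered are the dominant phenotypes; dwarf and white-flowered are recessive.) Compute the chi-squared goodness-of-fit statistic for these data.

9.968

A dihybrid testcross with independent assortment gives a 1:1:1:1 ratio.
Expected counts for N = 2729 under a 1:1:1:1 ratio (total parts = 4):
  tall purple-flowered: 2729 × 1/4 = 682.25
  tall white-flowered: 2729 × 1/4 = 682.25
  dwarf purple-flowered: 2729 × 1/4 = 682.25
  dwarf white-flowered: 2729 × 1/4 = 682.25
χ² = Σ (O − E)² / E
  tall purple-flowered: (660 − 682.25)² / 682.25 = 0.7256
  tall white-flowered: (752 − 682.25)² / 682.25 = 7.1309
  dwarf purple-flowered: (671 − 682.25)² / 682.25 = 0.1855
  dwarf white-flowered: (646 − 682.25)² / 682.25 = 1.9261
χ² = 0.7256 + 7.1309 + 0.1855 + 1.9261 = 9.9681 ≈ 9.968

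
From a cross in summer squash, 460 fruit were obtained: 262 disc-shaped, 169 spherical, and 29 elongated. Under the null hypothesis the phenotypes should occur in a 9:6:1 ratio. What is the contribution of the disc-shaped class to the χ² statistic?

Expected counts for N = 460 under a 9:6:1 ratio (total parts = 16):
  disc-shaped: 460 × 9/16 = 258.75
  spherical: 460 × 6/16 = 172.5
  elongated: 460 × 1/16 = 28.75
Contribution of disc-shaped: (262 − 258.75)² / 258.75 = 0.0408

0.041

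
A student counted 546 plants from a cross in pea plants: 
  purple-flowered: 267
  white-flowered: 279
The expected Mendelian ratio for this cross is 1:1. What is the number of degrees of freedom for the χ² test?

A goodness-of-fit test with 2 phenotype classes has df = 2 − 1 = 1.

1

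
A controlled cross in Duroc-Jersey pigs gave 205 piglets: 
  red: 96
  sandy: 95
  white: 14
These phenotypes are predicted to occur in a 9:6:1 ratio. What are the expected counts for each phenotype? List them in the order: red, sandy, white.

The 9:6:1 ratio has 16 parts, so with N = 205 the expected counts are:
  red: 205 × 9/16 = 115.3125
  sandy: 205 × 6/16 = 76.875
  white: 205 × 1/16 = 12.8125

115.3125, 76.875, 12.8125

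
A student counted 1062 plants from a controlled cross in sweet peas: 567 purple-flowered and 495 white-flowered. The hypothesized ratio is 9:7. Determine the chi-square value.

Expected counts for N = 1062 under a 9:7 ratio (total parts = 16):
  purple-flowered: 1062 × 9/16 = 597.375
  white-flowered: 1062 × 7/16 = 464.625
χ² = Σ (O − E)² / E
  purple-flowered: (567 − 597.375)² / 597.375 = 1.5445
  white-flowered: (495 − 464.625)² / 464.625 = 1.9858
χ² = 1.5445 + 1.9858 = 3.5303 ≈ 3.530

3.530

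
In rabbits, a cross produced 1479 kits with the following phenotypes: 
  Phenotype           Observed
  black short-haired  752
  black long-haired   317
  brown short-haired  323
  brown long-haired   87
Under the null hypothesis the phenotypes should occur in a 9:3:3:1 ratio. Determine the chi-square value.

Under the 9:3:3:1 hypothesis (Σ ratio = 16, N = 1479):
  black short-haired: 1479 × 9/16 = 831.9375
  black long-haired: 1479 × 3/16 = 277.3125
  brown short-haired: 1479 × 3/16 = 277.3125
  brown long-haired: 1479 × 1/16 = 92.4375
χ² = Σ (O − E)² / E
  black short-haired: (752 − 831.9375)² / 831.9375 = 7.6809
  black long-haired: (317 − 277.3125)² / 277.3125 = 5.6799
  brown short-haired: (323 − 277.3125)² / 277.3125 = 7.5271
  brown long-haired: (87 − 92.4375)² / 92.4375 = 0.3199
χ² = 7.6809 + 5.6799 + 7.5271 + 0.3199 = 21.2078 ≈ 21.208

21.208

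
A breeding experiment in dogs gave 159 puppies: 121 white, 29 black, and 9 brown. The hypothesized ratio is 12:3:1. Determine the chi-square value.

Expected counts for N = 159 under a 12:3:1 ratio (total parts = 16):
  white: 159 × 12/16 = 119.25
  black: 159 × 3/16 = 29.8125
  brown: 159 × 1/16 = 9.9375
χ² = Σ (O − E)² / E
  white: (121 − 119.25)² / 119.25 = 0.0257
  black: (29 − 29.8125)² / 29.8125 = 0.0221
  brown: (9 − 9.9375)² / 9.9375 = 0.0884
χ² = 0.0257 + 0.0221 + 0.0884 = 0.1362 ≈ 0.136

0.136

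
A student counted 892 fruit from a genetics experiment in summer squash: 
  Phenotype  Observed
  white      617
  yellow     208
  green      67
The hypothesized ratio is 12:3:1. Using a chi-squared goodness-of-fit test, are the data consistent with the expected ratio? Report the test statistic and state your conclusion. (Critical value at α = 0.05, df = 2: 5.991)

16.241; not consistent

Under the 12:3:1 hypothesis (Σ ratio = 16, N = 892):
  white: 892 × 12/16 = 669
  yellow: 892 × 3/16 = 167.25
  green: 892 × 1/16 = 55.75
χ² = Σ (O − E)² / E
  white: (617 − 669)² / 669 = 4.0419
  yellow: (208 − 167.25)² / 167.25 = 9.9286
  green: (67 − 55.75)² / 55.75 = 2.2702
χ² = 4.0419 + 9.9286 + 2.2702 = 16.2407 ≈ 16.241
Degrees of freedom = 3 − 1 = 2; critical value at α = 0.05 is 5.991.
Since 16.241 > 5.991, we reject the null hypothesis — the data do not fit the 12:3:1 ratio.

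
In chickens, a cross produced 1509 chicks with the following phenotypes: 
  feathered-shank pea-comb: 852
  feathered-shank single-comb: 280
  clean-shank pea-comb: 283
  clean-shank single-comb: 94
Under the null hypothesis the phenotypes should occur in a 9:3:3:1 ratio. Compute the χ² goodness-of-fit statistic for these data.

0.044

The 9:3:3:1 ratio has 16 parts, so with N = 1509 the expected counts are:
  feathered-shank pea-comb: 1509 × 9/16 = 848.8125
  feathered-shank single-comb: 1509 × 3/16 = 282.9375
  clean-shank pea-comb: 1509 × 3/16 = 282.9375
  clean-shank single-comb: 1509 × 1/16 = 94.3125
χ² = Σ (O − E)² / E
  feathered-shank pea-comb: (852 − 848.8125)² / 848.8125 = 0.0120
  feathered-shank single-comb: (280 − 282.9375)² / 282.9375 = 0.0305
  clean-shank pea-comb: (283 − 282.9375)² / 282.9375 = 0.0000
  clean-shank single-comb: (94 − 94.3125)² / 94.3125 = 0.0010
χ² = 0.0120 + 0.0305 + 0.0000 + 0.0010 = 0.0435 ≈ 0.044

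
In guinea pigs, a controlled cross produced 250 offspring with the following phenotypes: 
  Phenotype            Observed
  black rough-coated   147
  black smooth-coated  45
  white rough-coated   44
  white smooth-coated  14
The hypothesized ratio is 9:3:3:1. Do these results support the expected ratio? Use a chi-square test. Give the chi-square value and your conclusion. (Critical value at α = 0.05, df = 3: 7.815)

0.709; consistent

The 9:3:3:1 ratio has 16 parts, so with N = 250 the expected counts are:
  black rough-coated: 250 × 9/16 = 140.625
  black smooth-coated: 250 × 3/16 = 46.875
  white rough-coated: 250 × 3/16 = 46.875
  white smooth-coated: 250 × 1/16 = 15.625
χ² = Σ (O − E)² / E
  black rough-coated: (147 − 140.625)² / 140.625 = 0.2890
  black smooth-coated: (45 − 46.875)² / 46.875 = 0.0750
  white rough-coated: (44 − 46.875)² / 46.875 = 0.1763
  white smooth-coated: (14 − 15.625)² / 15.625 = 0.1690
χ² = 0.2890 + 0.0750 + 0.1763 + 0.1690 = 0.7093 ≈ 0.709
Degrees of freedom = 4 − 1 = 3; critical value at α = 0.05 is 7.815.
Since 0.709 < 7.815, we fail to reject the null hypothesis — the data are consistent with the 9:3:3:1 ratio.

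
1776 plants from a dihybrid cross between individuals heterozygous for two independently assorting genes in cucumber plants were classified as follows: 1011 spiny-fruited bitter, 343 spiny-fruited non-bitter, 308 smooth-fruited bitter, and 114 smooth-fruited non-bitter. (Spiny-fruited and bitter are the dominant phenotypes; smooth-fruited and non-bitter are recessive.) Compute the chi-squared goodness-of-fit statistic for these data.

2.402

A dihybrid F₂ with independent assortment and complete dominance at both loci gives a 9:3:3:1 phenotypic ratio.
Total ratio parts = 16. Expected numbers out of 1776:
  spiny-fruited bitter: 1776 × 9/16 = 999
  spiny-fruited non-bitter: 1776 × 3/16 = 333
  smooth-fruited bitter: 1776 × 3/16 = 333
  smooth-fruited non-bitter: 1776 × 1/16 = 111
χ² = Σ (O − E)² / E
  spiny-fruited bitter: (1011 − 999)² / 999 = 0.1441
  spiny-fruited non-bitter: (343 − 333)² / 333 = 0.3003
  smooth-fruited bitter: (308 − 333)² / 333 = 1.8769
  smooth-fruited non-bitter: (114 − 111)² / 111 = 0.0811
χ² = 0.1441 + 0.3003 + 1.8769 + 0.0811 = 2.4024 ≈ 2.402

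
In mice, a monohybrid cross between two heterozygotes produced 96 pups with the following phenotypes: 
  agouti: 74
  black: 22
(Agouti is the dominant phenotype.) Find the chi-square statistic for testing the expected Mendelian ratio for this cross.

For a monohybrid cross between heterozygotes with complete dominance, the expected phenotypic ratio is 3:1.
The 3:1 ratio has 4 parts, so with N = 96 the expected counts are:
  agouti: 96 × 3/4 = 72
  black: 96 × 1/4 = 24
χ² = Σ (O − E)² / E
  agouti: (74 − 72)² / 72 = 0.0556
  black: (22 − 24)² / 24 = 0.1667
χ² = 0.0556 + 0.1667 = 0.2223 ≈ 0.222

0.222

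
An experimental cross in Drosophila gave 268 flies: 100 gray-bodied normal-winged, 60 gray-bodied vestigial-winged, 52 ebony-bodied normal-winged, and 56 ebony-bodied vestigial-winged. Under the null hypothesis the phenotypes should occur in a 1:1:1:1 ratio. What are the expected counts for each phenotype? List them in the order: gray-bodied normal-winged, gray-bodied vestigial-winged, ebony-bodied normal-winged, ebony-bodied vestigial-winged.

67, 67, 67, 67

Total ratio parts = 4. Expected numbers out of 268:
  gray-bodied normal-winged: 268 × 1/4 = 67
  gray-bodied vestigial-winged: 268 × 1/4 = 67
  ebony-bodied normal-winged: 268 × 1/4 = 67
  ebony-bodied vestigial-winged: 268 × 1/4 = 67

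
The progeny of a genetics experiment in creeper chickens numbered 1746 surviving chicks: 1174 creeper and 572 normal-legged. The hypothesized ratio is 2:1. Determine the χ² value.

0.258

Under the 2:1 hypothesis (Σ ratio = 3, N = 1746):
  creeper: 1746 × 2/3 = 1164
  normal-legged: 1746 × 1/3 = 582
χ² = Σ (O − E)² / E
  creeper: (1174 − 1164)² / 1164 = 0.0859
  normal-legged: (572 − 582)² / 582 = 0.1718
χ² = 0.0859 + 0.1718 = 0.2577 ≈ 0.258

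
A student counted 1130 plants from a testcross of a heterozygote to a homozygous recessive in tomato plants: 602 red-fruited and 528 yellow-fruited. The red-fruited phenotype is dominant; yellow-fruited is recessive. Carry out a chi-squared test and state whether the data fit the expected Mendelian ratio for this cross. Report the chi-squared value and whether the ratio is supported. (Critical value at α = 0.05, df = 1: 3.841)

A testcross of a heterozygote (Aa × aa) gives a 1:1 phenotypic ratio.
The 1:1 ratio has 2 parts, so with N = 1130 the expected counts are:
  red-fruited: 1130 × 1/2 = 565
  yellow-fruited: 1130 × 1/2 = 565
χ² = Σ (O − E)² / E
  red-fruited: (602 − 565)² / 565 = 2.4230
  yellow-fruited: (528 − 565)² / 565 = 2.4230
χ² = 2.4230 + 2.4230 = 4.846
Degrees of freedom = 2 − 1 = 1; critical value at α = 0.05 is 3.841.
Since 4.846 > 3.841, we reject the null hypothesis — the data do not fit the 1:1 ratio.

4.846; not consistent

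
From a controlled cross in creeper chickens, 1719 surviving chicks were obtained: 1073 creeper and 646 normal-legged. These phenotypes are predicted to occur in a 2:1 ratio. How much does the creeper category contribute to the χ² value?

The 2:1 ratio has 3 parts, so with N = 1719 the expected counts are:
  creeper: 1719 × 2/3 = 1146
  normal-legged: 1719 × 1/3 = 573
Contribution of creeper: (1073 − 1146)² / 1146 = 4.6501

4.650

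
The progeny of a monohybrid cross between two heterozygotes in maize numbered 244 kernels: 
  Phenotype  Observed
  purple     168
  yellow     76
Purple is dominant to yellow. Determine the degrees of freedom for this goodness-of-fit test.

For a monohybrid cross between heterozygotes with complete dominance, the expected phenotypic ratio is 3:1.
A goodness-of-fit test with 2 phenotype classes has df = 2 − 1 = 1.

1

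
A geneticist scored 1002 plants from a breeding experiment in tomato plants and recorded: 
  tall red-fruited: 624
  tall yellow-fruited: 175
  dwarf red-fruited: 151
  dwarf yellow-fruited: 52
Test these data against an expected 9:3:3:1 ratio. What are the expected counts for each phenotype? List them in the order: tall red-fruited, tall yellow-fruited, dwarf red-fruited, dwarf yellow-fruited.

Under the 9:3:3:1 hypothesis (Σ ratio = 16, N = 1002):
  tall red-fruited: 1002 × 9/16 = 563.625
  tall yellow-fruited: 1002 × 3/16 = 187.875
  dwarf red-fruited: 1002 × 3/16 = 187.875
  dwarf yellow-fruited: 1002 × 1/16 = 62.625

563.625, 187.875, 187.875, 62.625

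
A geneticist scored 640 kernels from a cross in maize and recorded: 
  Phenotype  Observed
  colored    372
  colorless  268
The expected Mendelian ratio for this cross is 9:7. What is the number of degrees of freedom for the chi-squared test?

1

A goodness-of-fit test with 2 phenotype classes has df = 2 − 1 = 1.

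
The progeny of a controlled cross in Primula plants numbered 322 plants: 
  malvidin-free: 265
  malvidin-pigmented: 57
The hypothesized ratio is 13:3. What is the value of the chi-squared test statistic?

0.232

Under the 13:3 hypothesis (Σ ratio = 16, N = 322):
  malvidin-free: 322 × 13/16 = 261.625
  malvidin-pigmented: 322 × 3/16 = 60.375
χ² = Σ (O − E)² / E
  malvidin-free: (265 − 261.625)² / 261.625 = 0.0435
  malvidin-pigmented: (57 − 60.375)² / 60.375 = 0.1887
χ² = 0.0435 + 0.1887 = 0.2322 ≈ 0.232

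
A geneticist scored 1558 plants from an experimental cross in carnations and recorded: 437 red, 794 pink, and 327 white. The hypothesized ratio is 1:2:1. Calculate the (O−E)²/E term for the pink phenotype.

0.289

Expected counts for N = 1558 under a 1:2:1 ratio (total parts = 4):
  red: 1558 × 1/4 = 389.5
  pink: 1558 × 2/4 = 779
  white: 1558 × 1/4 = 389.5
Contribution of pink: (794 − 779)² / 779 = 0.2888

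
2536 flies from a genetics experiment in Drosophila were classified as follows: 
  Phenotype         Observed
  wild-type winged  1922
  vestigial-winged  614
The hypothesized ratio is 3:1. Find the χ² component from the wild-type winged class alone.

0.210

Total ratio parts = 4. Expected numbers out of 2536:
  wild-type winged: 2536 × 3/4 = 1902
  vestigial-winged: 2536 × 1/4 = 634
Contribution of wild-type winged: (1922 − 1902)² / 1902 = 0.2103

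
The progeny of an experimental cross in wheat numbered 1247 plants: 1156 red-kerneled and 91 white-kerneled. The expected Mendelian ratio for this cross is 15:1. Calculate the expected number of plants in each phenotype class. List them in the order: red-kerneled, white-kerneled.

1169.0625, 77.9375

Under the 15:1 hypothesis (Σ ratio = 16, N = 1247):
  red-kerneled: 1247 × 15/16 = 1169.0625
  white-kerneled: 1247 × 1/16 = 77.9375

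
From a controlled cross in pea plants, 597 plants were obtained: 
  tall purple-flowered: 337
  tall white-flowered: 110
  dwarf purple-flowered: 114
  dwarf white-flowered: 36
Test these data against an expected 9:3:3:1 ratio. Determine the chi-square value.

0.122

The 9:3:3:1 ratio has 16 parts, so with N = 597 the expected counts are:
  tall purple-flowered: 597 × 9/16 = 335.8125
  tall white-flowered: 597 × 3/16 = 111.9375
  dwarf purple-flowered: 597 × 3/16 = 111.9375
  dwarf white-flowered: 597 × 1/16 = 37.3125
χ² = Σ (O − E)² / E
  tall purple-flowered: (337 − 335.8125)² / 335.8125 = 0.0042
  tall white-flowered: (110 − 111.9375)² / 111.9375 = 0.0335
  dwarf purple-flowered: (114 − 111.9375)² / 111.9375 = 0.0380
  dwarf white-flowered: (36 − 37.3125)² / 37.3125 = 0.0462
χ² = 0.0042 + 0.0335 + 0.0380 + 0.0462 = 0.1219 ≈ 0.122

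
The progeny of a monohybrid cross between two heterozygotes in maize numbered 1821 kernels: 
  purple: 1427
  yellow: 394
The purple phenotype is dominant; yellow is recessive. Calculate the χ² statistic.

For a monohybrid cross between heterozygotes with complete dominance, the expected phenotypic ratio is 3:1.
Expected counts for N = 1821 under a 3:1 ratio (total parts = 4):
  purple: 1821 × 3/4 = 1365.75
  yellow: 1821 × 1/4 = 455.25
χ² = Σ (O − E)² / E
  purple: (1427 − 1365.75)² / 1365.75 = 2.7469
  yellow: (394 − 455.25)² / 455.25 = 8.2407
χ² = 2.7469 + 8.2407 = 10.9876 ≈ 10.988

10.988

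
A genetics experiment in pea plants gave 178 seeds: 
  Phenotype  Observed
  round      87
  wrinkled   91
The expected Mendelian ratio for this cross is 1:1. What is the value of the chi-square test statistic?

0.090

Expected counts for N = 178 under a 1:1 ratio (total parts = 2):
  round: 178 × 1/2 = 89
  wrinkled: 178 × 1/2 = 89
χ² = Σ (O − E)² / E
  round: (87 − 89)² / 89 = 0.0449
  wrinkled: (91 − 89)² / 89 = 0.0449
χ² = 0.0449 + 0.0449 = 0.0898 ≈ 0.090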